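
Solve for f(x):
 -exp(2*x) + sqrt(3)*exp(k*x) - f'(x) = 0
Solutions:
 f(x) = C1 - exp(2*x)/2 + sqrt(3)*exp(k*x)/k


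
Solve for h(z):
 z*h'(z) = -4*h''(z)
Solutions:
 h(z) = C1 + C2*erf(sqrt(2)*z/4)


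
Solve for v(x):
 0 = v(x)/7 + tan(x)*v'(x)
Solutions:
 v(x) = C1/sin(x)^(1/7)


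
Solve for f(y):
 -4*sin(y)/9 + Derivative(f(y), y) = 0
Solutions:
 f(y) = C1 - 4*cos(y)/9


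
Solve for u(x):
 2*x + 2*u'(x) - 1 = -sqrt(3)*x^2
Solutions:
 u(x) = C1 - sqrt(3)*x^3/6 - x^2/2 + x/2


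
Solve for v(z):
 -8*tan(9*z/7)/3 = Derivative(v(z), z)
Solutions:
 v(z) = C1 + 56*log(cos(9*z/7))/27


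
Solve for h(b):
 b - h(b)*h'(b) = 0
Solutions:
 h(b) = -sqrt(C1 + b^2)
 h(b) = sqrt(C1 + b^2)


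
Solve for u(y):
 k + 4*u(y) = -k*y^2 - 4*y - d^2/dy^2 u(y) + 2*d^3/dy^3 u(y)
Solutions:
 u(y) = C1*exp(y*(-(12*sqrt(327) + 217)^(1/3) - 1/(12*sqrt(327) + 217)^(1/3) + 2)/12)*sin(sqrt(3)*y*(-(12*sqrt(327) + 217)^(1/3) + (12*sqrt(327) + 217)^(-1/3))/12) + C2*exp(y*(-(12*sqrt(327) + 217)^(1/3) - 1/(12*sqrt(327) + 217)^(1/3) + 2)/12)*cos(sqrt(3)*y*(-(12*sqrt(327) + 217)^(1/3) + (12*sqrt(327) + 217)^(-1/3))/12) + C3*exp(y*((12*sqrt(327) + 217)^(-1/3) + 1 + (12*sqrt(327) + 217)^(1/3))/6) - k*y^2/4 - k/8 - y


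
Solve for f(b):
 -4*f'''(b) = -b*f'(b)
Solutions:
 f(b) = C1 + Integral(C2*airyai(2^(1/3)*b/2) + C3*airybi(2^(1/3)*b/2), b)


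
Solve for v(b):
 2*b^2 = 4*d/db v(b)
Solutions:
 v(b) = C1 + b^3/6


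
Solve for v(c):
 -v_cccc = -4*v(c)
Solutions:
 v(c) = C1*exp(-sqrt(2)*c) + C2*exp(sqrt(2)*c) + C3*sin(sqrt(2)*c) + C4*cos(sqrt(2)*c)


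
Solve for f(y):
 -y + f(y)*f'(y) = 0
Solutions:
 f(y) = -sqrt(C1 + y^2)
 f(y) = sqrt(C1 + y^2)


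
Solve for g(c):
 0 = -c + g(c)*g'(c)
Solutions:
 g(c) = -sqrt(C1 + c^2)
 g(c) = sqrt(C1 + c^2)


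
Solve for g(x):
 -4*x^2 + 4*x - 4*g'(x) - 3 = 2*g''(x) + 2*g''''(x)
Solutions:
 g(x) = C1 + C4*exp(-x) - x^3/3 + x^2 - 7*x/4 + (C2*sin(sqrt(7)*x/2) + C3*cos(sqrt(7)*x/2))*exp(x/2)


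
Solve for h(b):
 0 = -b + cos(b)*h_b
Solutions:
 h(b) = C1 + Integral(b/cos(b), b)


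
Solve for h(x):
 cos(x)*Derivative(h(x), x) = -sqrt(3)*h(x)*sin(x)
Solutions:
 h(x) = C1*cos(x)^(sqrt(3))


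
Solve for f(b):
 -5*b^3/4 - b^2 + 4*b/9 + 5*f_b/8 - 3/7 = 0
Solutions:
 f(b) = C1 + b^4/2 + 8*b^3/15 - 16*b^2/45 + 24*b/35


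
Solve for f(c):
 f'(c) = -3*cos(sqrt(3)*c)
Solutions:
 f(c) = C1 - sqrt(3)*sin(sqrt(3)*c)


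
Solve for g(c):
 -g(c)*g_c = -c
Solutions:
 g(c) = -sqrt(C1 + c^2)
 g(c) = sqrt(C1 + c^2)


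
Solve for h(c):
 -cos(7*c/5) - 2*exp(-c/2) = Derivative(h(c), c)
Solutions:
 h(c) = C1 - 5*sin(7*c/5)/7 + 4*exp(-c/2)


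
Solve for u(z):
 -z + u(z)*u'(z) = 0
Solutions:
 u(z) = -sqrt(C1 + z^2)
 u(z) = sqrt(C1 + z^2)


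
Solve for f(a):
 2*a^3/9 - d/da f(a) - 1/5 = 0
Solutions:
 f(a) = C1 + a^4/18 - a/5


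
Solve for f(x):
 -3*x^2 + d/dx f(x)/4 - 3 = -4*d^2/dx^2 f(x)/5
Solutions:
 f(x) = C1 + C2*exp(-5*x/16) + 4*x^3 - 192*x^2/5 + 6444*x/25


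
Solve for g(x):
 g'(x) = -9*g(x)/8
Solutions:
 g(x) = C1*exp(-9*x/8)


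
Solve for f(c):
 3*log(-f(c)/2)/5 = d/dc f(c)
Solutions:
 -5*Integral(1/(log(-_y) - log(2)), (_y, f(c)))/3 = C1 - c


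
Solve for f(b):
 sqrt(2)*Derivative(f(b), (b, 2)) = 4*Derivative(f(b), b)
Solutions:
 f(b) = C1 + C2*exp(2*sqrt(2)*b)


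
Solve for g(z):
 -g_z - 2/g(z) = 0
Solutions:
 g(z) = -sqrt(C1 - 4*z)
 g(z) = sqrt(C1 - 4*z)


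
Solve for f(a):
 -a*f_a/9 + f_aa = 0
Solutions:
 f(a) = C1 + C2*erfi(sqrt(2)*a/6)


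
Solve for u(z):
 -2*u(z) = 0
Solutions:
 u(z) = 0


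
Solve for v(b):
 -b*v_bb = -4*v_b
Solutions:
 v(b) = C1 + C2*b^5


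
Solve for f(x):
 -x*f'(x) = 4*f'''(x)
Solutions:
 f(x) = C1 + Integral(C2*airyai(-2^(1/3)*x/2) + C3*airybi(-2^(1/3)*x/2), x)


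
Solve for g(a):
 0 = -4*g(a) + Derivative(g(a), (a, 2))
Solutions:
 g(a) = C1*exp(-2*a) + C2*exp(2*a)


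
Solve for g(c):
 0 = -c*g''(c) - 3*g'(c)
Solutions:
 g(c) = C1 + C2/c^2


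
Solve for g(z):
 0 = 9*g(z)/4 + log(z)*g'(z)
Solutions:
 g(z) = C1*exp(-9*li(z)/4)


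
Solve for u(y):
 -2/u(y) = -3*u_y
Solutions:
 u(y) = -sqrt(C1 + 12*y)/3
 u(y) = sqrt(C1 + 12*y)/3


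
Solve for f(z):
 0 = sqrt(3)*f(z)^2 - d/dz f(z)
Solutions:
 f(z) = -1/(C1 + sqrt(3)*z)


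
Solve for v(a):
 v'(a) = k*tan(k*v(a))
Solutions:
 v(a) = Piecewise((-asin(exp(C1*k + a*k^2))/k + pi/k, Ne(k, 0)), (nan, True))
 v(a) = Piecewise((asin(exp(C1*k + a*k^2))/k, Ne(k, 0)), (nan, True))


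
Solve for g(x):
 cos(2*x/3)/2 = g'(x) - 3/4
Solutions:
 g(x) = C1 + 3*x/4 + 3*sin(2*x/3)/4


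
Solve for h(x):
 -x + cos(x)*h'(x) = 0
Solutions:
 h(x) = C1 + Integral(x/cos(x), x)


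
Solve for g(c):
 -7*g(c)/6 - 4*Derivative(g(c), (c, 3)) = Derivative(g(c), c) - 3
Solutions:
 g(c) = C1*exp(6^(1/3)*c*(-2*3^(1/3)/(21 + sqrt(453))^(1/3) + 2^(1/3)*(21 + sqrt(453))^(1/3))/24)*sin(2^(1/3)*3^(1/6)*c*(6/(21 + sqrt(453))^(1/3) + 2^(1/3)*3^(2/3)*(21 + sqrt(453))^(1/3))/24) + C2*exp(6^(1/3)*c*(-2*3^(1/3)/(21 + sqrt(453))^(1/3) + 2^(1/3)*(21 + sqrt(453))^(1/3))/24)*cos(2^(1/3)*3^(1/6)*c*(6/(21 + sqrt(453))^(1/3) + 2^(1/3)*3^(2/3)*(21 + sqrt(453))^(1/3))/24) + C3*exp(-6^(1/3)*c*(-2*3^(1/3)/(21 + sqrt(453))^(1/3) + 2^(1/3)*(21 + sqrt(453))^(1/3))/12) + 18/7


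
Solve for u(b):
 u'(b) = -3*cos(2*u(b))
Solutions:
 u(b) = -asin((C1 + exp(12*b))/(C1 - exp(12*b)))/2 + pi/2
 u(b) = asin((C1 + exp(12*b))/(C1 - exp(12*b)))/2


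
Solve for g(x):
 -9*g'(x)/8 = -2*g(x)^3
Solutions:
 g(x) = -3*sqrt(2)*sqrt(-1/(C1 + 16*x))/2
 g(x) = 3*sqrt(2)*sqrt(-1/(C1 + 16*x))/2


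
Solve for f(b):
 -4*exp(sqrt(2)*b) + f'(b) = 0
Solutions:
 f(b) = C1 + 2*sqrt(2)*exp(sqrt(2)*b)


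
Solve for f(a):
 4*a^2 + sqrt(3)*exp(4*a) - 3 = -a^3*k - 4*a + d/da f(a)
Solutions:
 f(a) = C1 + a^4*k/4 + 4*a^3/3 + 2*a^2 - 3*a + sqrt(3)*exp(4*a)/4


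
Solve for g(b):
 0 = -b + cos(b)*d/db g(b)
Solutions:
 g(b) = C1 + Integral(b/cos(b), b)


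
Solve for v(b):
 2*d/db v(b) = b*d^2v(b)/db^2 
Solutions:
 v(b) = C1 + C2*b^3


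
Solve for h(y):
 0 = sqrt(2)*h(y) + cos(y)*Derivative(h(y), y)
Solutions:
 h(y) = C1*(sin(y) - 1)^(sqrt(2)/2)/(sin(y) + 1)^(sqrt(2)/2)


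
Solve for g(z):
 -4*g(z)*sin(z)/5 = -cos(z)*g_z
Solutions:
 g(z) = C1/cos(z)^(4/5)


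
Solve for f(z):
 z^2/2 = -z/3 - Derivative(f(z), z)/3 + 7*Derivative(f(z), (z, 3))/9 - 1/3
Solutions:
 f(z) = C1 + C2*exp(-sqrt(21)*z/7) + C3*exp(sqrt(21)*z/7) - z^3/2 - z^2/2 - 8*z


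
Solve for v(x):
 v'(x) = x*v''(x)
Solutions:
 v(x) = C1 + C2*x^2


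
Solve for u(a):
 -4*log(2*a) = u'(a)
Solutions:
 u(a) = C1 - 4*a*log(a) - a*log(16) + 4*a


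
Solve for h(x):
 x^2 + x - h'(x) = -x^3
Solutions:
 h(x) = C1 + x^4/4 + x^3/3 + x^2/2


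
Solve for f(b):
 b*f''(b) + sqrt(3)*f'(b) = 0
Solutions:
 f(b) = C1 + C2*b^(1 - sqrt(3))


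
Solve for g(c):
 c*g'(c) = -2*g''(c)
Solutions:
 g(c) = C1 + C2*erf(c/2)


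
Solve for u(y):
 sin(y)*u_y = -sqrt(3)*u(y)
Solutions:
 u(y) = C1*(cos(y) + 1)^(sqrt(3)/2)/(cos(y) - 1)^(sqrt(3)/2)


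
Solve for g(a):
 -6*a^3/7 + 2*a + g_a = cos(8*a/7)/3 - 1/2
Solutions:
 g(a) = C1 + 3*a^4/14 - a^2 - a/2 + 7*sin(8*a/7)/24


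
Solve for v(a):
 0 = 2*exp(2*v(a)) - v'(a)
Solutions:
 v(a) = log(-sqrt(-1/(C1 + 2*a))) - log(2)/2
 v(a) = log(-1/(C1 + 2*a))/2 - log(2)/2


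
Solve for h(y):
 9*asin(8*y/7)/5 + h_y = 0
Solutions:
 h(y) = C1 - 9*y*asin(8*y/7)/5 - 9*sqrt(49 - 64*y^2)/40


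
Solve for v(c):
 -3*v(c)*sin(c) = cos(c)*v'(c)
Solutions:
 v(c) = C1*cos(c)^3


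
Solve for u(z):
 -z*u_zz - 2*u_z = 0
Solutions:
 u(z) = C1 + C2/z


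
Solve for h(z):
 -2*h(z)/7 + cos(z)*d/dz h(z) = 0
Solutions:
 h(z) = C1*(sin(z) + 1)^(1/7)/(sin(z) - 1)^(1/7)


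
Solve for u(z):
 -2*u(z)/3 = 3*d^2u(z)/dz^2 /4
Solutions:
 u(z) = C1*sin(2*sqrt(2)*z/3) + C2*cos(2*sqrt(2)*z/3)


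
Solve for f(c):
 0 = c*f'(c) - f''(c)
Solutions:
 f(c) = C1 + C2*erfi(sqrt(2)*c/2)


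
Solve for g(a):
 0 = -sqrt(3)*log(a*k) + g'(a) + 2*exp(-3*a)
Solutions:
 g(a) = C1 + sqrt(3)*a*log(a*k) - sqrt(3)*a + 2*exp(-3*a)/3


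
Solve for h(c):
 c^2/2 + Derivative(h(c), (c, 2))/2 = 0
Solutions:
 h(c) = C1 + C2*c - c^4/12


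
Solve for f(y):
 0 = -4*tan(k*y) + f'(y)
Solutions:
 f(y) = C1 + 4*Piecewise((-log(cos(k*y))/k, Ne(k, 0)), (0, True))


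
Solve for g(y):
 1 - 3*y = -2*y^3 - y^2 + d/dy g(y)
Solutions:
 g(y) = C1 + y^4/2 + y^3/3 - 3*y^2/2 + y


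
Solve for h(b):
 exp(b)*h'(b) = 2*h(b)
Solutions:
 h(b) = C1*exp(-2*exp(-b))


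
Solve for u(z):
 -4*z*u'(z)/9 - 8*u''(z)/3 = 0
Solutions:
 u(z) = C1 + C2*erf(sqrt(3)*z/6)


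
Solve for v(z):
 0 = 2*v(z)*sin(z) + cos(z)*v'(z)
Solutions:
 v(z) = C1*cos(z)^2


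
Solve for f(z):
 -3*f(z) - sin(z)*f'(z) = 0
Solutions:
 f(z) = C1*(cos(z) + 1)^(3/2)/(cos(z) - 1)^(3/2)


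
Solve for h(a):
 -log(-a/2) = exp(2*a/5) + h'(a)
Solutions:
 h(a) = C1 - a*log(-a) + a*(log(2) + 1) - 5*exp(2*a/5)/2


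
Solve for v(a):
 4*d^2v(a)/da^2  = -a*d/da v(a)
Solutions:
 v(a) = C1 + C2*erf(sqrt(2)*a/4)


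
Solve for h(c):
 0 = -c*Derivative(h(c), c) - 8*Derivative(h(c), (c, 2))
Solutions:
 h(c) = C1 + C2*erf(c/4)


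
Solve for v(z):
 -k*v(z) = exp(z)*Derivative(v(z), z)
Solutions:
 v(z) = C1*exp(k*exp(-z))


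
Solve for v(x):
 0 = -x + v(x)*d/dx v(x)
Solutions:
 v(x) = -sqrt(C1 + x^2)
 v(x) = sqrt(C1 + x^2)


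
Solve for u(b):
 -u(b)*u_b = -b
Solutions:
 u(b) = -sqrt(C1 + b^2)
 u(b) = sqrt(C1 + b^2)


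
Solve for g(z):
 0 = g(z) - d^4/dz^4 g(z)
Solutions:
 g(z) = C1*exp(-z) + C2*exp(z) + C3*sin(z) + C4*cos(z)


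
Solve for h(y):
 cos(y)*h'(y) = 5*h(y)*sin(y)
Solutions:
 h(y) = C1/cos(y)^5


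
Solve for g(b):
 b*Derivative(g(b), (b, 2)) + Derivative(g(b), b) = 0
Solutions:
 g(b) = C1 + C2*log(b)


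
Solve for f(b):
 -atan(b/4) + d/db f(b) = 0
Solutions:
 f(b) = C1 + b*atan(b/4) - 2*log(b^2 + 16)


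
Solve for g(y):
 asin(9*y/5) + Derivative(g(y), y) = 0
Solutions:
 g(y) = C1 - y*asin(9*y/5) - sqrt(25 - 81*y^2)/9


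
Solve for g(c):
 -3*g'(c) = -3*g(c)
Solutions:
 g(c) = C1*exp(c)


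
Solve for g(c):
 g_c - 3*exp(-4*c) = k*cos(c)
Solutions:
 g(c) = C1 + k*sin(c) - 3*exp(-4*c)/4


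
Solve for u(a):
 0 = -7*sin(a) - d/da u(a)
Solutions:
 u(a) = C1 + 7*cos(a)


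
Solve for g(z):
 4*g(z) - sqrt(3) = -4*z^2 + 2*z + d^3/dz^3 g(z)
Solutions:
 g(z) = C3*exp(2^(2/3)*z) - z^2 + z/2 + (C1*sin(2^(2/3)*sqrt(3)*z/2) + C2*cos(2^(2/3)*sqrt(3)*z/2))*exp(-2^(2/3)*z/2) + sqrt(3)/4


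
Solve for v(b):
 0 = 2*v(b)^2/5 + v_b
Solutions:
 v(b) = 5/(C1 + 2*b)


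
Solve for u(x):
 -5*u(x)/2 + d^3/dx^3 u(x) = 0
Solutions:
 u(x) = C3*exp(2^(2/3)*5^(1/3)*x/2) + (C1*sin(2^(2/3)*sqrt(3)*5^(1/3)*x/4) + C2*cos(2^(2/3)*sqrt(3)*5^(1/3)*x/4))*exp(-2^(2/3)*5^(1/3)*x/4)


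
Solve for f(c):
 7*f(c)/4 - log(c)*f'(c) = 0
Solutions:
 f(c) = C1*exp(7*li(c)/4)


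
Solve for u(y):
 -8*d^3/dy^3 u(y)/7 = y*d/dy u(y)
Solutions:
 u(y) = C1 + Integral(C2*airyai(-7^(1/3)*y/2) + C3*airybi(-7^(1/3)*y/2), y)


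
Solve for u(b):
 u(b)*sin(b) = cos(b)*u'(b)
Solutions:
 u(b) = C1/cos(b)


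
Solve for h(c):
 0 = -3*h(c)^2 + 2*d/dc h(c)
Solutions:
 h(c) = -2/(C1 + 3*c)


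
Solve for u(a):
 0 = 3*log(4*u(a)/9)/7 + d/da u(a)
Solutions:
 7*Integral(1/(log(_y) - 2*log(3) + 2*log(2)), (_y, u(a)))/3 = C1 - a


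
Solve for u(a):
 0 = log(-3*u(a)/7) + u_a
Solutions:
 Integral(1/(log(-_y) - log(7) + log(3)), (_y, u(a))) = C1 - a


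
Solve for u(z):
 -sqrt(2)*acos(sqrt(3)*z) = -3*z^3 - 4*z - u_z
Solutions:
 u(z) = C1 - 3*z^4/4 - 2*z^2 + sqrt(2)*(z*acos(sqrt(3)*z) - sqrt(3)*sqrt(1 - 3*z^2)/3)


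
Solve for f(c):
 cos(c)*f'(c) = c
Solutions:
 f(c) = C1 + Integral(c/cos(c), c)


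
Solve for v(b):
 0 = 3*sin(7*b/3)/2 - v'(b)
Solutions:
 v(b) = C1 - 9*cos(7*b/3)/14


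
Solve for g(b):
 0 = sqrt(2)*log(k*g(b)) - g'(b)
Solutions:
 li(k*g(b))/k = C1 + sqrt(2)*b


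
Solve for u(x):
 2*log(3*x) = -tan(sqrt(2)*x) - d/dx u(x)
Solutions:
 u(x) = C1 - 2*x*log(x) - 2*x*log(3) + 2*x + sqrt(2)*log(cos(sqrt(2)*x))/2


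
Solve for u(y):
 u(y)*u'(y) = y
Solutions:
 u(y) = -sqrt(C1 + y^2)
 u(y) = sqrt(C1 + y^2)


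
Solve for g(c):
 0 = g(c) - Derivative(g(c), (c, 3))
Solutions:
 g(c) = C3*exp(c) + (C1*sin(sqrt(3)*c/2) + C2*cos(sqrt(3)*c/2))*exp(-c/2)


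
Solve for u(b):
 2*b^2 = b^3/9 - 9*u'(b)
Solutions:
 u(b) = C1 + b^4/324 - 2*b^3/27


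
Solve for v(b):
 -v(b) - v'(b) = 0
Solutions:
 v(b) = C1*exp(-b)


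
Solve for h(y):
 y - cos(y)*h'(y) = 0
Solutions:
 h(y) = C1 + Integral(y/cos(y), y)


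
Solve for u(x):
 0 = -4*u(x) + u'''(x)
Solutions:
 u(x) = C3*exp(2^(2/3)*x) + (C1*sin(2^(2/3)*sqrt(3)*x/2) + C2*cos(2^(2/3)*sqrt(3)*x/2))*exp(-2^(2/3)*x/2)


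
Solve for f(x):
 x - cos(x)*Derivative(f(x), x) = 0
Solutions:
 f(x) = C1 + Integral(x/cos(x), x)


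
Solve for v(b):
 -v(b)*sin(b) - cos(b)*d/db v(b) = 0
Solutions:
 v(b) = C1*cos(b)


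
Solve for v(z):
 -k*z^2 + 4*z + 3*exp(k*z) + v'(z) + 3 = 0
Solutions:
 v(z) = C1 + k*z^3/3 - 2*z^2 - 3*z - 3*exp(k*z)/k


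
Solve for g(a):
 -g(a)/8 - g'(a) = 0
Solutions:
 g(a) = C1*exp(-a/8)


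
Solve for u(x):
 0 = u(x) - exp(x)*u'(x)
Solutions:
 u(x) = C1*exp(-exp(-x))


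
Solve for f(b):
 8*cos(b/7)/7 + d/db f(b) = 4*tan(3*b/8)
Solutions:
 f(b) = C1 - 32*log(cos(3*b/8))/3 - 8*sin(b/7)


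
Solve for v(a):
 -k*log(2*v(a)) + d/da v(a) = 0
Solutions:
 Integral(1/(log(_y) + log(2)), (_y, v(a))) = C1 + a*k


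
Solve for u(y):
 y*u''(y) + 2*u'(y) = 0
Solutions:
 u(y) = C1 + C2/y


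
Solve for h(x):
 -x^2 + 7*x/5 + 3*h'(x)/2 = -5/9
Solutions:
 h(x) = C1 + 2*x^3/9 - 7*x^2/15 - 10*x/27


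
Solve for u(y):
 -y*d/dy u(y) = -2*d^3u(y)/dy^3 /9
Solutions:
 u(y) = C1 + Integral(C2*airyai(6^(2/3)*y/2) + C3*airybi(6^(2/3)*y/2), y)


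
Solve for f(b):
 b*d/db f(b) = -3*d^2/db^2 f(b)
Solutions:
 f(b) = C1 + C2*erf(sqrt(6)*b/6)


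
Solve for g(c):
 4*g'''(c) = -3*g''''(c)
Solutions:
 g(c) = C1 + C2*c + C3*c^2 + C4*exp(-4*c/3)


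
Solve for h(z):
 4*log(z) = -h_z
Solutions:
 h(z) = C1 - 4*z*log(z) + 4*z


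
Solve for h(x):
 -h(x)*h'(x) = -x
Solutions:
 h(x) = -sqrt(C1 + x^2)
 h(x) = sqrt(C1 + x^2)


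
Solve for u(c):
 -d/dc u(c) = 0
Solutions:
 u(c) = C1


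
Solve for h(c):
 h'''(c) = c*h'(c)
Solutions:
 h(c) = C1 + Integral(C2*airyai(c) + C3*airybi(c), c)


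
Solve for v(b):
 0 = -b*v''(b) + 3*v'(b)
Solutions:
 v(b) = C1 + C2*b^4


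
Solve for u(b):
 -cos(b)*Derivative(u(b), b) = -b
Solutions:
 u(b) = C1 + Integral(b/cos(b), b)


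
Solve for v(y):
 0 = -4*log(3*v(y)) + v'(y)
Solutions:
 -Integral(1/(log(_y) + log(3)), (_y, v(y)))/4 = C1 - y


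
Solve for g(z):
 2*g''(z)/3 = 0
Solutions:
 g(z) = C1 + C2*z


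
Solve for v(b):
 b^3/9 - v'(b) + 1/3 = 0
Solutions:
 v(b) = C1 + b^4/36 + b/3


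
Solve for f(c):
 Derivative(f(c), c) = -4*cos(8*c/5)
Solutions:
 f(c) = C1 - 5*sin(8*c/5)/2


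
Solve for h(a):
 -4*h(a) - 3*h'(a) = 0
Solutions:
 h(a) = C1*exp(-4*a/3)


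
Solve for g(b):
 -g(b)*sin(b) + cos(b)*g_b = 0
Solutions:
 g(b) = C1/cos(b)


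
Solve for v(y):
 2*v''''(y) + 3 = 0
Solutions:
 v(y) = C1 + C2*y + C3*y^2 + C4*y^3 - y^4/16


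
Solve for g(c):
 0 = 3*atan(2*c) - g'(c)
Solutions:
 g(c) = C1 + 3*c*atan(2*c) - 3*log(4*c^2 + 1)/4


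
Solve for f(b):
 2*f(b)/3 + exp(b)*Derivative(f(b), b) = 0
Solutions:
 f(b) = C1*exp(2*exp(-b)/3)


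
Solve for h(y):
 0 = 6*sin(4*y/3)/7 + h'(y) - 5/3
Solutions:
 h(y) = C1 + 5*y/3 + 9*cos(4*y/3)/14


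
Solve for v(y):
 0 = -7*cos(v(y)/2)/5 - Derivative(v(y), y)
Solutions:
 7*y/5 - log(sin(v(y)/2) - 1) + log(sin(v(y)/2) + 1) = C1


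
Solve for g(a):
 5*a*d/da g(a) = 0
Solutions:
 g(a) = C1


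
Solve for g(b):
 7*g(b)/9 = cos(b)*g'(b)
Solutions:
 g(b) = C1*(sin(b) + 1)^(7/18)/(sin(b) - 1)^(7/18)


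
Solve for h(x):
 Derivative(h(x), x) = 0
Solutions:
 h(x) = C1


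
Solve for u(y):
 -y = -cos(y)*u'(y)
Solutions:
 u(y) = C1 + Integral(y/cos(y), y)


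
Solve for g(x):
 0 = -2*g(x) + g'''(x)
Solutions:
 g(x) = C3*exp(2^(1/3)*x) + (C1*sin(2^(1/3)*sqrt(3)*x/2) + C2*cos(2^(1/3)*sqrt(3)*x/2))*exp(-2^(1/3)*x/2)


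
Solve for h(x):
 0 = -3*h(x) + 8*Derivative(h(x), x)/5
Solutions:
 h(x) = C1*exp(15*x/8)


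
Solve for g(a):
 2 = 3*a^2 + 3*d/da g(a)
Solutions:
 g(a) = C1 - a^3/3 + 2*a/3


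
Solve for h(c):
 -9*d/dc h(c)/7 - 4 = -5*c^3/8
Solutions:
 h(c) = C1 + 35*c^4/288 - 28*c/9


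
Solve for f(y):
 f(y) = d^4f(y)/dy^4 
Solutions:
 f(y) = C1*exp(-y) + C2*exp(y) + C3*sin(y) + C4*cos(y)


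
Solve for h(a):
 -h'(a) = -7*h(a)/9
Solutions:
 h(a) = C1*exp(7*a/9)


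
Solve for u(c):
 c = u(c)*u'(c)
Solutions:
 u(c) = -sqrt(C1 + c^2)
 u(c) = sqrt(C1 + c^2)


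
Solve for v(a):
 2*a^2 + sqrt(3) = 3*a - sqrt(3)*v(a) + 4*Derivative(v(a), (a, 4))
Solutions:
 v(a) = C1*exp(-sqrt(2)*3^(1/8)*a/2) + C2*exp(sqrt(2)*3^(1/8)*a/2) + C3*sin(sqrt(2)*3^(1/8)*a/2) + C4*cos(sqrt(2)*3^(1/8)*a/2) - 2*sqrt(3)*a^2/3 + sqrt(3)*a - 1


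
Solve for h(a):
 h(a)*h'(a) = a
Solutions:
 h(a) = -sqrt(C1 + a^2)
 h(a) = sqrt(C1 + a^2)


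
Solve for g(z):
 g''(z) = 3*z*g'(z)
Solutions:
 g(z) = C1 + C2*erfi(sqrt(6)*z/2)


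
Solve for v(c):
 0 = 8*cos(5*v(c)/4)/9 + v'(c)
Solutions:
 8*c/9 - 2*log(sin(5*v(c)/4) - 1)/5 + 2*log(sin(5*v(c)/4) + 1)/5 = C1


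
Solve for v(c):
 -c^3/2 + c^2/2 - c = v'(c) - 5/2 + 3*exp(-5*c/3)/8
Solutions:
 v(c) = C1 - c^4/8 + c^3/6 - c^2/2 + 5*c/2 + 9*exp(-5*c/3)/40


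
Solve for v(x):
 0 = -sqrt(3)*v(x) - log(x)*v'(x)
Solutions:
 v(x) = C1*exp(-sqrt(3)*li(x))


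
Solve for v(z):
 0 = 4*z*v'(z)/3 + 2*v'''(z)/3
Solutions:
 v(z) = C1 + Integral(C2*airyai(-2^(1/3)*z) + C3*airybi(-2^(1/3)*z), z)


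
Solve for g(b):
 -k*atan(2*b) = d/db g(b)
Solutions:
 g(b) = C1 - k*(b*atan(2*b) - log(4*b^2 + 1)/4)


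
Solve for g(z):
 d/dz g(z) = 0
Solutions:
 g(z) = C1


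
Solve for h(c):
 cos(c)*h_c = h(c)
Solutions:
 h(c) = C1*sqrt(sin(c) + 1)/sqrt(sin(c) - 1)


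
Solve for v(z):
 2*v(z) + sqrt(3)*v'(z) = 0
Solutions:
 v(z) = C1*exp(-2*sqrt(3)*z/3)


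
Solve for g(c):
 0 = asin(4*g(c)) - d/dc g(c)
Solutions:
 Integral(1/asin(4*_y), (_y, g(c))) = C1 + c


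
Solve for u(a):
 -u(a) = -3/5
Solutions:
 u(a) = 3/5


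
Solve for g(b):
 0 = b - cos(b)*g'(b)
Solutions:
 g(b) = C1 + Integral(b/cos(b), b)


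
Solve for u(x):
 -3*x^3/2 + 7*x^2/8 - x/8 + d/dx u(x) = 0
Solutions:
 u(x) = C1 + 3*x^4/8 - 7*x^3/24 + x^2/16


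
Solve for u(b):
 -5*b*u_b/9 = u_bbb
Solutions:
 u(b) = C1 + Integral(C2*airyai(-15^(1/3)*b/3) + C3*airybi(-15^(1/3)*b/3), b)


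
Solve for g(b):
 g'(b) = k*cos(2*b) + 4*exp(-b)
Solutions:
 g(b) = C1 + k*sin(2*b)/2 - 4*exp(-b)


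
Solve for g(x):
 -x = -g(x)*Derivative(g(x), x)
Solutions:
 g(x) = -sqrt(C1 + x^2)
 g(x) = sqrt(C1 + x^2)


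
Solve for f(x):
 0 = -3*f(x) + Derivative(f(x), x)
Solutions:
 f(x) = C1*exp(3*x)


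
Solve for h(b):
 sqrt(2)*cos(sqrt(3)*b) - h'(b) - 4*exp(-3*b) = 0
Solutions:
 h(b) = C1 + sqrt(6)*sin(sqrt(3)*b)/3 + 4*exp(-3*b)/3


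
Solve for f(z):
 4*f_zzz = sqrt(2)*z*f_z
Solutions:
 f(z) = C1 + Integral(C2*airyai(sqrt(2)*z/2) + C3*airybi(sqrt(2)*z/2), z)


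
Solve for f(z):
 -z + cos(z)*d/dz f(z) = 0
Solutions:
 f(z) = C1 + Integral(z/cos(z), z)


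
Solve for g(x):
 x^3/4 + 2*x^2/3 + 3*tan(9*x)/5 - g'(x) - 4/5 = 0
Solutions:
 g(x) = C1 + x^4/16 + 2*x^3/9 - 4*x/5 - log(cos(9*x))/15


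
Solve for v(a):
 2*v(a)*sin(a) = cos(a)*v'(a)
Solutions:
 v(a) = C1/cos(a)^2


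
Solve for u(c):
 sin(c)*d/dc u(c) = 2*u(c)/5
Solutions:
 u(c) = C1*(cos(c) - 1)^(1/5)/(cos(c) + 1)^(1/5)


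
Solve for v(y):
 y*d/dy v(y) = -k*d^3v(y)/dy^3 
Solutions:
 v(y) = C1 + Integral(C2*airyai(y*(-1/k)^(1/3)) + C3*airybi(y*(-1/k)^(1/3)), y)


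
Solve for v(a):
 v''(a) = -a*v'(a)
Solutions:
 v(a) = C1 + C2*erf(sqrt(2)*a/2)


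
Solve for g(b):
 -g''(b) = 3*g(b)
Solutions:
 g(b) = C1*sin(sqrt(3)*b) + C2*cos(sqrt(3)*b)


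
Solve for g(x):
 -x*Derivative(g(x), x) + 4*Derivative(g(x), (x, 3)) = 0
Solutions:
 g(x) = C1 + Integral(C2*airyai(2^(1/3)*x/2) + C3*airybi(2^(1/3)*x/2), x)


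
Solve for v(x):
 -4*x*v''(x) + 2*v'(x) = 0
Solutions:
 v(x) = C1 + C2*x^(3/2)


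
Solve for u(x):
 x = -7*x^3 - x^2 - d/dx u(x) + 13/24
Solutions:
 u(x) = C1 - 7*x^4/4 - x^3/3 - x^2/2 + 13*x/24


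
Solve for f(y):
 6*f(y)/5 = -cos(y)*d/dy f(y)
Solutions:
 f(y) = C1*(sin(y) - 1)^(3/5)/(sin(y) + 1)^(3/5)


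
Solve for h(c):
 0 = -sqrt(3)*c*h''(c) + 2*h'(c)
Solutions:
 h(c) = C1 + C2*c^(1 + 2*sqrt(3)/3)


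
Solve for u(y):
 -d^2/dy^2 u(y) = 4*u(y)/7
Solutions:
 u(y) = C1*sin(2*sqrt(7)*y/7) + C2*cos(2*sqrt(7)*y/7)


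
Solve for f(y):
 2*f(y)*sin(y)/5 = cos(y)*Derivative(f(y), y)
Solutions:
 f(y) = C1/cos(y)^(2/5)


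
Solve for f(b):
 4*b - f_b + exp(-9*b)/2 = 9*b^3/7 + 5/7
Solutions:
 f(b) = C1 - 9*b^4/28 + 2*b^2 - 5*b/7 - exp(-9*b)/18


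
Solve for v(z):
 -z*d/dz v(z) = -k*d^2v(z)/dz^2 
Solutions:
 v(z) = C1 + C2*erf(sqrt(2)*z*sqrt(-1/k)/2)/sqrt(-1/k)


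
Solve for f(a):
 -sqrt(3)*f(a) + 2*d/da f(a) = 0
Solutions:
 f(a) = C1*exp(sqrt(3)*a/2)


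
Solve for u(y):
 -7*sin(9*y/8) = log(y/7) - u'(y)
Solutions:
 u(y) = C1 + y*log(y) - y*log(7) - y - 56*cos(9*y/8)/9


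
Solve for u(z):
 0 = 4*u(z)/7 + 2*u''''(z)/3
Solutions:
 u(z) = (C1*sin(14^(3/4)*3^(1/4)*z/14) + C2*cos(14^(3/4)*3^(1/4)*z/14))*exp(-14^(3/4)*3^(1/4)*z/14) + (C3*sin(14^(3/4)*3^(1/4)*z/14) + C4*cos(14^(3/4)*3^(1/4)*z/14))*exp(14^(3/4)*3^(1/4)*z/14)


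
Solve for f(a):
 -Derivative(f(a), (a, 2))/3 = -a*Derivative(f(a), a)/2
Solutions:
 f(a) = C1 + C2*erfi(sqrt(3)*a/2)


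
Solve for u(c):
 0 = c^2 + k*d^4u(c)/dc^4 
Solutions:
 u(c) = C1 + C2*c + C3*c^2 + C4*c^3 - c^6/(360*k)


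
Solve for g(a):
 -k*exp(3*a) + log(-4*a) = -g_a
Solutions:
 g(a) = C1 - a*log(-a) + a*(1 - 2*log(2)) + k*exp(3*a)/3


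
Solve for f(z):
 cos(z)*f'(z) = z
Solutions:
 f(z) = C1 + Integral(z/cos(z), z)


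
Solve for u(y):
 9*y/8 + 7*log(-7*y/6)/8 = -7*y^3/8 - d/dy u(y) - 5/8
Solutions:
 u(y) = C1 - 7*y^4/32 - 9*y^2/16 - 7*y*log(-y)/8 + y*(-7*log(7) + 2 + 7*log(6))/8


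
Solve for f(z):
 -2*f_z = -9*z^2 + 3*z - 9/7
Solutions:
 f(z) = C1 + 3*z^3/2 - 3*z^2/4 + 9*z/14


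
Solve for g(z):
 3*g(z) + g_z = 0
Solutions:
 g(z) = C1*exp(-3*z)


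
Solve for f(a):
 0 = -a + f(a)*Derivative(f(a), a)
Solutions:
 f(a) = -sqrt(C1 + a^2)
 f(a) = sqrt(C1 + a^2)


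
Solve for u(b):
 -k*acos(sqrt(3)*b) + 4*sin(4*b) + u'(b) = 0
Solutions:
 u(b) = C1 + k*(b*acos(sqrt(3)*b) - sqrt(3)*sqrt(1 - 3*b^2)/3) + cos(4*b)


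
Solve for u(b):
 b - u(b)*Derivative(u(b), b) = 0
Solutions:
 u(b) = -sqrt(C1 + b^2)
 u(b) = sqrt(C1 + b^2)


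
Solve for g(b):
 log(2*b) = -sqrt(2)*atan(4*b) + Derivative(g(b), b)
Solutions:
 g(b) = C1 + b*log(b) - b + b*log(2) + sqrt(2)*(b*atan(4*b) - log(16*b^2 + 1)/8)


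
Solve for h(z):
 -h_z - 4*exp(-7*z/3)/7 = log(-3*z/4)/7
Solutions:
 h(z) = C1 - z*log(-z)/7 + z*(-log(3) + 1 + 2*log(2))/7 + 12*exp(-7*z/3)/49


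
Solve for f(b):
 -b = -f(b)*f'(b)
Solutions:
 f(b) = -sqrt(C1 + b^2)
 f(b) = sqrt(C1 + b^2)


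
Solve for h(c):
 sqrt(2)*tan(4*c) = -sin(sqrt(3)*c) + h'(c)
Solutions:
 h(c) = C1 - sqrt(2)*log(cos(4*c))/4 - sqrt(3)*cos(sqrt(3)*c)/3


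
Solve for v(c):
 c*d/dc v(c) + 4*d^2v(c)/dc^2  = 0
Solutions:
 v(c) = C1 + C2*erf(sqrt(2)*c/4)


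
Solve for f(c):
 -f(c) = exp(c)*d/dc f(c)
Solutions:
 f(c) = C1*exp(exp(-c))


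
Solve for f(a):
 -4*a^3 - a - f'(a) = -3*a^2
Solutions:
 f(a) = C1 - a^4 + a^3 - a^2/2


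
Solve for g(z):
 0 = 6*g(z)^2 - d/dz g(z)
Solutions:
 g(z) = -1/(C1 + 6*z)


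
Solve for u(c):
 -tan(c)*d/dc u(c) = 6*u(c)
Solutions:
 u(c) = C1/sin(c)^6


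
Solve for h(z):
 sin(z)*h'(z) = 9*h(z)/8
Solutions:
 h(z) = C1*(cos(z) - 1)^(9/16)/(cos(z) + 1)^(9/16)


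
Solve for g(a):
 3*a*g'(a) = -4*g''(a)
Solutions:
 g(a) = C1 + C2*erf(sqrt(6)*a/4)


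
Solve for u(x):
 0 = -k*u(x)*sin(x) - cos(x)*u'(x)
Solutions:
 u(x) = C1*exp(k*log(cos(x)))


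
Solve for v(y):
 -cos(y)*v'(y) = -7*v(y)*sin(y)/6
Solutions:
 v(y) = C1/cos(y)^(7/6)


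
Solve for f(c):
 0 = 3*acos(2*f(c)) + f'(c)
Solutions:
 Integral(1/acos(2*_y), (_y, f(c))) = C1 - 3*c


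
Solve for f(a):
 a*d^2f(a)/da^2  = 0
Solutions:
 f(a) = C1 + C2*a


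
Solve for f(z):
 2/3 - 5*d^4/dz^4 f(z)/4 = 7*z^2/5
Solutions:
 f(z) = C1 + C2*z + C3*z^2 + C4*z^3 - 7*z^6/2250 + z^4/45


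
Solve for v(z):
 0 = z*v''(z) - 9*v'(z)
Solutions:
 v(z) = C1 + C2*z^10


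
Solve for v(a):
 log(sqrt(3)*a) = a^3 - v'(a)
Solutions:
 v(a) = C1 + a^4/4 - a*log(a) - a*log(3)/2 + a


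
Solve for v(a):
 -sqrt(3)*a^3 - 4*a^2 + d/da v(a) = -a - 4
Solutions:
 v(a) = C1 + sqrt(3)*a^4/4 + 4*a^3/3 - a^2/2 - 4*a


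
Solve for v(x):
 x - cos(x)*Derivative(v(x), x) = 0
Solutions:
 v(x) = C1 + Integral(x/cos(x), x)


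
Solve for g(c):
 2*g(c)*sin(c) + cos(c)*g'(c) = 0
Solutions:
 g(c) = C1*cos(c)^2


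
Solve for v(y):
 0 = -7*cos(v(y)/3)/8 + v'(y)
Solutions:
 -7*y/8 - 3*log(sin(v(y)/3) - 1)/2 + 3*log(sin(v(y)/3) + 1)/2 = C1


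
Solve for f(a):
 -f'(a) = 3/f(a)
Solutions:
 f(a) = -sqrt(C1 - 6*a)
 f(a) = sqrt(C1 - 6*a)


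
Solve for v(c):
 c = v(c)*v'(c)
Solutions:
 v(c) = -sqrt(C1 + c^2)
 v(c) = sqrt(C1 + c^2)


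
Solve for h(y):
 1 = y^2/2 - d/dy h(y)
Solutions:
 h(y) = C1 + y^3/6 - y


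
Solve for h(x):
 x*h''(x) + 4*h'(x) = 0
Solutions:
 h(x) = C1 + C2/x^3


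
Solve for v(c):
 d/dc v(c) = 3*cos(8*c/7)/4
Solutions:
 v(c) = C1 + 21*sin(8*c/7)/32


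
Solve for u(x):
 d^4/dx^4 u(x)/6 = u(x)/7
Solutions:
 u(x) = C1*exp(-6^(1/4)*7^(3/4)*x/7) + C2*exp(6^(1/4)*7^(3/4)*x/7) + C3*sin(6^(1/4)*7^(3/4)*x/7) + C4*cos(6^(1/4)*7^(3/4)*x/7)


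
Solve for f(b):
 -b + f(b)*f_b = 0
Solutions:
 f(b) = -sqrt(C1 + b^2)
 f(b) = sqrt(C1 + b^2)


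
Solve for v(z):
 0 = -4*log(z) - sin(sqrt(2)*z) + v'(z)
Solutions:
 v(z) = C1 + 4*z*log(z) - 4*z - sqrt(2)*cos(sqrt(2)*z)/2


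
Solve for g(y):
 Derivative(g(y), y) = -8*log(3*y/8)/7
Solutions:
 g(y) = C1 - 8*y*log(y)/7 - 8*y*log(3)/7 + 8*y/7 + 24*y*log(2)/7


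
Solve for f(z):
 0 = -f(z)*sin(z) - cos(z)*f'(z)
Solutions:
 f(z) = C1*cos(z)


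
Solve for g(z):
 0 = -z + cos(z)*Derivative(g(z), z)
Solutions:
 g(z) = C1 + Integral(z/cos(z), z)


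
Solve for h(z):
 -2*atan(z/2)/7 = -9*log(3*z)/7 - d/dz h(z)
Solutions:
 h(z) = C1 - 9*z*log(z)/7 + 2*z*atan(z/2)/7 - 9*z*log(3)/7 + 9*z/7 - 2*log(z^2 + 4)/7


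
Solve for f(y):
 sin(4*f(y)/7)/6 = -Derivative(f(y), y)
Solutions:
 y/6 + 7*log(cos(4*f(y)/7) - 1)/8 - 7*log(cos(4*f(y)/7) + 1)/8 = C1


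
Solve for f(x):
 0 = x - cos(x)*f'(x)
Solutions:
 f(x) = C1 + Integral(x/cos(x), x)


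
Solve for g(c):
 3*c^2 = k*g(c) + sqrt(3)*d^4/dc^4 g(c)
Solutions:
 g(c) = C1*exp(-3^(7/8)*c*(-k)^(1/4)/3) + C2*exp(3^(7/8)*c*(-k)^(1/4)/3) + C3*exp(-3^(7/8)*I*c*(-k)^(1/4)/3) + C4*exp(3^(7/8)*I*c*(-k)^(1/4)/3) + 3*c^2/k


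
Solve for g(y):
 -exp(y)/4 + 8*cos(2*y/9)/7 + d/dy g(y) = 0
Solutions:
 g(y) = C1 + exp(y)/4 - 36*sin(2*y/9)/7


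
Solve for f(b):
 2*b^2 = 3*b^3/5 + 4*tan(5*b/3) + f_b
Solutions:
 f(b) = C1 - 3*b^4/20 + 2*b^3/3 + 12*log(cos(5*b/3))/5


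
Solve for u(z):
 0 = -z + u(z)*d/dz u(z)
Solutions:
 u(z) = -sqrt(C1 + z^2)
 u(z) = sqrt(C1 + z^2)


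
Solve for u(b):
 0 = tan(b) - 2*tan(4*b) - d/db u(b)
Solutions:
 u(b) = C1 - log(cos(b)) + log(cos(4*b))/2


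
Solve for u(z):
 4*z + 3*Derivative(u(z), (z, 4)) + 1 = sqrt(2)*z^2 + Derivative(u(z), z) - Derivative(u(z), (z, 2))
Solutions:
 u(z) = C1 + C2*exp(-2^(1/3)*z*(-2/(9 + sqrt(85))^(1/3) + 2^(1/3)*(9 + sqrt(85))^(1/3))/12)*sin(2^(1/3)*sqrt(3)*z*(2/(9 + sqrt(85))^(1/3) + 2^(1/3)*(9 + sqrt(85))^(1/3))/12) + C3*exp(-2^(1/3)*z*(-2/(9 + sqrt(85))^(1/3) + 2^(1/3)*(9 + sqrt(85))^(1/3))/12)*cos(2^(1/3)*sqrt(3)*z*(2/(9 + sqrt(85))^(1/3) + 2^(1/3)*(9 + sqrt(85))^(1/3))/12) + C4*exp(2^(1/3)*z*(-2/(9 + sqrt(85))^(1/3) + 2^(1/3)*(9 + sqrt(85))^(1/3))/6) - sqrt(2)*z^3/3 - sqrt(2)*z^2 + 2*z^2 - 2*sqrt(2)*z + 5*z


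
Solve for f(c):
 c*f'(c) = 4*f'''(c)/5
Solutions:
 f(c) = C1 + Integral(C2*airyai(10^(1/3)*c/2) + C3*airybi(10^(1/3)*c/2), c)


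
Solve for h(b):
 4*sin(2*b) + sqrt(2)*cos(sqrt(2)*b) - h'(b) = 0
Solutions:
 h(b) = C1 + sin(sqrt(2)*b) - 2*cos(2*b)


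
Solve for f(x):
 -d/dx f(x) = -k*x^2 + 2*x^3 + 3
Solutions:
 f(x) = C1 + k*x^3/3 - x^4/2 - 3*x


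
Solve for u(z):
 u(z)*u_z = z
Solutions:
 u(z) = -sqrt(C1 + z^2)
 u(z) = sqrt(C1 + z^2)


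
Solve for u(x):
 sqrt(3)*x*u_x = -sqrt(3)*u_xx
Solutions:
 u(x) = C1 + C2*erf(sqrt(2)*x/2)


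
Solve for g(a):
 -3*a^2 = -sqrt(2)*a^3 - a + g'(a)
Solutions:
 g(a) = C1 + sqrt(2)*a^4/4 - a^3 + a^2/2


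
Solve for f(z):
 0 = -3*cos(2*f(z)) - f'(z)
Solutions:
 f(z) = -asin((C1 + exp(12*z))/(C1 - exp(12*z)))/2 + pi/2
 f(z) = asin((C1 + exp(12*z))/(C1 - exp(12*z)))/2


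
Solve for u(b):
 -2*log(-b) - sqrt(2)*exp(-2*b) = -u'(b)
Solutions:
 u(b) = C1 + 2*b*log(-b) - 2*b - sqrt(2)*exp(-2*b)/2


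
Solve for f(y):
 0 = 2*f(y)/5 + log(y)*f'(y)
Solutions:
 f(y) = C1*exp(-2*li(y)/5)


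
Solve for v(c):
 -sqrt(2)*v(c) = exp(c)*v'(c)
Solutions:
 v(c) = C1*exp(sqrt(2)*exp(-c))


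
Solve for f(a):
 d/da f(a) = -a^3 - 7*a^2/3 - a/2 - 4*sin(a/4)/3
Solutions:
 f(a) = C1 - a^4/4 - 7*a^3/9 - a^2/4 + 16*cos(a/4)/3


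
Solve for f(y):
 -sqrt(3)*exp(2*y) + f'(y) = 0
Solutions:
 f(y) = C1 + sqrt(3)*exp(2*y)/2


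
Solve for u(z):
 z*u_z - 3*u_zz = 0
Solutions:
 u(z) = C1 + C2*erfi(sqrt(6)*z/6)


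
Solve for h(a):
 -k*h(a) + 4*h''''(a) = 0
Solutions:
 h(a) = C1*exp(-sqrt(2)*a*k^(1/4)/2) + C2*exp(sqrt(2)*a*k^(1/4)/2) + C3*exp(-sqrt(2)*I*a*k^(1/4)/2) + C4*exp(sqrt(2)*I*a*k^(1/4)/2)


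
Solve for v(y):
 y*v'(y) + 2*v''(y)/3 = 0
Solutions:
 v(y) = C1 + C2*erf(sqrt(3)*y/2)


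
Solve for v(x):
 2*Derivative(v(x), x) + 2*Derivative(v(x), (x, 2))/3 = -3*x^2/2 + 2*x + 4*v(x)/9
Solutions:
 v(x) = C1*exp(x*(-9 + sqrt(105))/6) + C2*exp(-x*(9 + sqrt(105))/6) + 27*x^2/8 + 207*x/8 + 2025/16


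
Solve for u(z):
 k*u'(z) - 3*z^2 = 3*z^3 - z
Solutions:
 u(z) = C1 + 3*z^4/(4*k) + z^3/k - z^2/(2*k)


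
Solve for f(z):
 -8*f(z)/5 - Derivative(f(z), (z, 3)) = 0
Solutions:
 f(z) = C3*exp(-2*5^(2/3)*z/5) + (C1*sin(sqrt(3)*5^(2/3)*z/5) + C2*cos(sqrt(3)*5^(2/3)*z/5))*exp(5^(2/3)*z/5)


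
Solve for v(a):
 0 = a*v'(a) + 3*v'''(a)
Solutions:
 v(a) = C1 + Integral(C2*airyai(-3^(2/3)*a/3) + C3*airybi(-3^(2/3)*a/3), a)


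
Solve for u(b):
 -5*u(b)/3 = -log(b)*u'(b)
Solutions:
 u(b) = C1*exp(5*li(b)/3)


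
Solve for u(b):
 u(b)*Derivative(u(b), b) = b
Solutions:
 u(b) = -sqrt(C1 + b^2)
 u(b) = sqrt(C1 + b^2)


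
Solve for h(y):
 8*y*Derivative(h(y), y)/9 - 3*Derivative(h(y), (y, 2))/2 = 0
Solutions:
 h(y) = C1 + C2*erfi(2*sqrt(6)*y/9)


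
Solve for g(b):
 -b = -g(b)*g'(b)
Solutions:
 g(b) = -sqrt(C1 + b^2)
 g(b) = sqrt(C1 + b^2)


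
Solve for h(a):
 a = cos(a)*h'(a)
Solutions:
 h(a) = C1 + Integral(a/cos(a), a)


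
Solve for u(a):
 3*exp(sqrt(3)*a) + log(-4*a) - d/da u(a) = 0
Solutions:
 u(a) = C1 + a*log(-a) + a*(-1 + 2*log(2)) + sqrt(3)*exp(sqrt(3)*a)


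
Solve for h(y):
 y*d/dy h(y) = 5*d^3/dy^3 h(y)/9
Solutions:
 h(y) = C1 + Integral(C2*airyai(15^(2/3)*y/5) + C3*airybi(15^(2/3)*y/5), y)


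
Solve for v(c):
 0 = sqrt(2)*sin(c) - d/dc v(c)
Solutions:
 v(c) = C1 - sqrt(2)*cos(c)


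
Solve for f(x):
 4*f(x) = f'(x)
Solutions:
 f(x) = C1*exp(4*x)


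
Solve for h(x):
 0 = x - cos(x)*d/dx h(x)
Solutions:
 h(x) = C1 + Integral(x/cos(x), x)


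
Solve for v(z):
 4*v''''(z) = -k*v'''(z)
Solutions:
 v(z) = C1 + C2*z + C3*z^2 + C4*exp(-k*z/4)


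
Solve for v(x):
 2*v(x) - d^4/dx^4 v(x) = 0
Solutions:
 v(x) = C1*exp(-2^(1/4)*x) + C2*exp(2^(1/4)*x) + C3*sin(2^(1/4)*x) + C4*cos(2^(1/4)*x)


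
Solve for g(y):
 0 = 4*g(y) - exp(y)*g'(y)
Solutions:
 g(y) = C1*exp(-4*exp(-y))


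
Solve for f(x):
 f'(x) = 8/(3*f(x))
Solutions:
 f(x) = -sqrt(C1 + 48*x)/3
 f(x) = sqrt(C1 + 48*x)/3


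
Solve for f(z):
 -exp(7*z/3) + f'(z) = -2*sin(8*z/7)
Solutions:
 f(z) = C1 + 3*exp(7*z/3)/7 + 7*cos(8*z/7)/4


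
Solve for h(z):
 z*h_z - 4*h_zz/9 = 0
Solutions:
 h(z) = C1 + C2*erfi(3*sqrt(2)*z/4)


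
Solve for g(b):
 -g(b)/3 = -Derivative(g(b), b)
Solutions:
 g(b) = C1*exp(b/3)


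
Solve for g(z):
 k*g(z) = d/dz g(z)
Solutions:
 g(z) = C1*exp(k*z)


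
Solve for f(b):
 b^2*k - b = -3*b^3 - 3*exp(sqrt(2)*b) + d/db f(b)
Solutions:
 f(b) = C1 + 3*b^4/4 + b^3*k/3 - b^2/2 + 3*sqrt(2)*exp(sqrt(2)*b)/2


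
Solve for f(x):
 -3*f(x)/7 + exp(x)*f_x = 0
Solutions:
 f(x) = C1*exp(-3*exp(-x)/7)


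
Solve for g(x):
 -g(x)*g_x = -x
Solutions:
 g(x) = -sqrt(C1 + x^2)
 g(x) = sqrt(C1 + x^2)


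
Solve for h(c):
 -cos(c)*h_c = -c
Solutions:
 h(c) = C1 + Integral(c/cos(c), c)


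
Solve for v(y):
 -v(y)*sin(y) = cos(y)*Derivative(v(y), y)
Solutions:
 v(y) = C1*cos(y)


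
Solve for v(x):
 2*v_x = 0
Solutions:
 v(x) = C1


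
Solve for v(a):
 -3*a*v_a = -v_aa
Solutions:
 v(a) = C1 + C2*erfi(sqrt(6)*a/2)


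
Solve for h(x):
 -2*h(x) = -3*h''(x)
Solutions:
 h(x) = C1*exp(-sqrt(6)*x/3) + C2*exp(sqrt(6)*x/3)


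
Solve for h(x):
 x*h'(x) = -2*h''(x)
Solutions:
 h(x) = C1 + C2*erf(x/2)


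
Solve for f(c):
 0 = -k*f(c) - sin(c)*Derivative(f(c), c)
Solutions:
 f(c) = C1*exp(k*(-log(cos(c) - 1) + log(cos(c) + 1))/2)


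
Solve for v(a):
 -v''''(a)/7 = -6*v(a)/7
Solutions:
 v(a) = C1*exp(-6^(1/4)*a) + C2*exp(6^(1/4)*a) + C3*sin(6^(1/4)*a) + C4*cos(6^(1/4)*a)


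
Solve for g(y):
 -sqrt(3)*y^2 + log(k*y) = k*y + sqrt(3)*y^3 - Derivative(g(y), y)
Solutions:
 g(y) = C1 + k*y^2/2 + sqrt(3)*y^4/4 + sqrt(3)*y^3/3 - y*log(k*y) + y


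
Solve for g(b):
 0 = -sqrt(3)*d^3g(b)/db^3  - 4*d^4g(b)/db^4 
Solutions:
 g(b) = C1 + C2*b + C3*b^2 + C4*exp(-sqrt(3)*b/4)


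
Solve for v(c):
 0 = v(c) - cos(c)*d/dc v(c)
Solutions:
 v(c) = C1*sqrt(sin(c) + 1)/sqrt(sin(c) - 1)


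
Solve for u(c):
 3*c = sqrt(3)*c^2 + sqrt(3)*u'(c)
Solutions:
 u(c) = C1 - c^3/3 + sqrt(3)*c^2/2


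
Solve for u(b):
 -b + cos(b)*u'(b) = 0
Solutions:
 u(b) = C1 + Integral(b/cos(b), b)


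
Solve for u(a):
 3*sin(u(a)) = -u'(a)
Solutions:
 u(a) = -acos((-C1 - exp(6*a))/(C1 - exp(6*a))) + 2*pi
 u(a) = acos((-C1 - exp(6*a))/(C1 - exp(6*a)))


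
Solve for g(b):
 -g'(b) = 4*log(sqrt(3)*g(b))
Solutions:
 Integral(1/(2*log(_y) + log(3)), (_y, g(b)))/2 = C1 - b


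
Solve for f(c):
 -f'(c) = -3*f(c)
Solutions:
 f(c) = C1*exp(3*c)


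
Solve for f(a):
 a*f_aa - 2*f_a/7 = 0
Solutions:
 f(a) = C1 + C2*a^(9/7)


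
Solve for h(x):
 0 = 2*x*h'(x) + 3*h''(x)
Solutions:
 h(x) = C1 + C2*erf(sqrt(3)*x/3)


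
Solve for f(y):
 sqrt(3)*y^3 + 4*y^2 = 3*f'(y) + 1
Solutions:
 f(y) = C1 + sqrt(3)*y^4/12 + 4*y^3/9 - y/3


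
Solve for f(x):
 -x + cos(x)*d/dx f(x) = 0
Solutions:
 f(x) = C1 + Integral(x/cos(x), x)


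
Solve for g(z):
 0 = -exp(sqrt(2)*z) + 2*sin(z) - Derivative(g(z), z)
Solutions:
 g(z) = C1 - sqrt(2)*exp(sqrt(2)*z)/2 - 2*cos(z)


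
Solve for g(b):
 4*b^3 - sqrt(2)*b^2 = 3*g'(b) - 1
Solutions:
 g(b) = C1 + b^4/3 - sqrt(2)*b^3/9 + b/3


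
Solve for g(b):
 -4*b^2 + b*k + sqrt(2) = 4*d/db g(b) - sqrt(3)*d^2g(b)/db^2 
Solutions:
 g(b) = C1 + C2*exp(4*sqrt(3)*b/3) - b^3/3 + b^2*k/8 - sqrt(3)*b^2/4 + sqrt(3)*b*k/16 - 3*b/8 + sqrt(2)*b/4


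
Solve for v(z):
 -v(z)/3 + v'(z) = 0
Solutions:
 v(z) = C1*exp(z/3)


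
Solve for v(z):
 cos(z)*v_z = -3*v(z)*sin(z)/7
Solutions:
 v(z) = C1*cos(z)^(3/7)


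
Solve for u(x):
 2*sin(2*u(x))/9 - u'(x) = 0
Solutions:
 -2*x/9 + log(cos(2*u(x)) - 1)/4 - log(cos(2*u(x)) + 1)/4 = C1


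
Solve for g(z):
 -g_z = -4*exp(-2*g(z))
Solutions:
 g(z) = log(-sqrt(C1 + 8*z))
 g(z) = log(C1 + 8*z)/2


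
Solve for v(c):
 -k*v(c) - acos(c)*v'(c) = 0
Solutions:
 v(c) = C1*exp(-k*Integral(1/acos(c), c))


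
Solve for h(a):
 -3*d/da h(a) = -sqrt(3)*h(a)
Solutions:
 h(a) = C1*exp(sqrt(3)*a/3)


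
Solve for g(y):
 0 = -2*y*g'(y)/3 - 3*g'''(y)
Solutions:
 g(y) = C1 + Integral(C2*airyai(-6^(1/3)*y/3) + C3*airybi(-6^(1/3)*y/3), y)


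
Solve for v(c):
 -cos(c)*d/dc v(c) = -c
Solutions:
 v(c) = C1 + Integral(c/cos(c), c)


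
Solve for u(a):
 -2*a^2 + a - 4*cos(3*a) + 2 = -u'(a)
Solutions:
 u(a) = C1 + 2*a^3/3 - a^2/2 - 2*a + 4*sin(3*a)/3


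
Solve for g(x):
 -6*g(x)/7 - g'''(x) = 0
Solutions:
 g(x) = C3*exp(-6^(1/3)*7^(2/3)*x/7) + (C1*sin(2^(1/3)*3^(5/6)*7^(2/3)*x/14) + C2*cos(2^(1/3)*3^(5/6)*7^(2/3)*x/14))*exp(6^(1/3)*7^(2/3)*x/14)


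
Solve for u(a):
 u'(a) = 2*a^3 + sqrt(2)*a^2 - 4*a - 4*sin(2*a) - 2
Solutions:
 u(a) = C1 + a^4/2 + sqrt(2)*a^3/3 - 2*a^2 - 2*a + 2*cos(2*a)


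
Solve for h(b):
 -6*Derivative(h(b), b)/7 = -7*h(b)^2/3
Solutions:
 h(b) = -18/(C1 + 49*b)


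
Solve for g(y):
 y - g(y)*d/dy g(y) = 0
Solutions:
 g(y) = -sqrt(C1 + y^2)
 g(y) = sqrt(C1 + y^2)


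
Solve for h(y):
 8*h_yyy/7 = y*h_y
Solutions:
 h(y) = C1 + Integral(C2*airyai(7^(1/3)*y/2) + C3*airybi(7^(1/3)*y/2), y)


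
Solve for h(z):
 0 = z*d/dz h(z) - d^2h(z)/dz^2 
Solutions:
 h(z) = C1 + C2*erfi(sqrt(2)*z/2)


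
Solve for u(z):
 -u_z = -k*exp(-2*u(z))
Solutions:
 u(z) = log(-sqrt(C1 + 2*k*z))
 u(z) = log(C1 + 2*k*z)/2


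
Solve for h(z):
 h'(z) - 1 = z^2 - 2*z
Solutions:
 h(z) = C1 + z^3/3 - z^2 + z


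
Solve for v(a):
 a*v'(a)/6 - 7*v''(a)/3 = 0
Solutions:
 v(a) = C1 + C2*erfi(sqrt(7)*a/14)


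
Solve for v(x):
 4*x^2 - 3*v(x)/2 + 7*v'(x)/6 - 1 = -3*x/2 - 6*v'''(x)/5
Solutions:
 v(x) = C1*exp(15^(1/3)*x*(-(243 + sqrt(64194))^(1/3) + 7*15^(1/3)/(243 + sqrt(64194))^(1/3))/36)*sin(3^(1/6)*5^(1/3)*x*(21*5^(1/3)/(243 + sqrt(64194))^(1/3) + 3^(2/3)*(243 + sqrt(64194))^(1/3))/36) + C2*exp(15^(1/3)*x*(-(243 + sqrt(64194))^(1/3) + 7*15^(1/3)/(243 + sqrt(64194))^(1/3))/36)*cos(3^(1/6)*5^(1/3)*x*(21*5^(1/3)/(243 + sqrt(64194))^(1/3) + 3^(2/3)*(243 + sqrt(64194))^(1/3))/36) + C3*exp(-15^(1/3)*x*(-(243 + sqrt(64194))^(1/3) + 7*15^(1/3)/(243 + sqrt(64194))^(1/3))/18) + 8*x^2/3 + 139*x/27 + 811/243


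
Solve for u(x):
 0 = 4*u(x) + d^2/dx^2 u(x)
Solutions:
 u(x) = C1*sin(2*x) + C2*cos(2*x)
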